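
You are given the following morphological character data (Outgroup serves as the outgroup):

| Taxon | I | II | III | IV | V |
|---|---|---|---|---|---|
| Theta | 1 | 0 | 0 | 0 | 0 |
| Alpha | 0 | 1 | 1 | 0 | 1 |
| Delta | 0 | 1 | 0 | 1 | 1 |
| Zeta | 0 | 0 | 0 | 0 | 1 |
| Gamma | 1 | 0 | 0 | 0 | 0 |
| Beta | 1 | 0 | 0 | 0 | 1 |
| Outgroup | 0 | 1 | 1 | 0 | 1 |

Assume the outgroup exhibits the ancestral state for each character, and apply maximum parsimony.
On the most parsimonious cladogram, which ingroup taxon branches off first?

Character polarity is set by the outgroup: the derived state is whichever differs from the outgroup's state, so for II, III, V the derived state is '0', and for the remaining characters it is '1'.
Only Beta, Gamma, and Theta show the derived state '1' for I, supporting them as a clade.
II (derived state '0') is shared by Beta, Gamma, Theta, and Zeta — a synapomorphy uniting that clade.
Only Beta, Delta, Gamma, Theta, and Zeta show the derived state '0' for III, supporting them as a clade.
IV (derived state '1') is unique to Delta (autapomorphy; uninformative for grouping).
Only Gamma and Theta show the derived state '0' for V, supporting them as a clade.
Most parsimonious ingroup topology: (((((Theta,Gamma),Beta),Zeta),Delta),Alpha).
Alpha is sister to the clade containing all other ingroup taxa, so it is the earliest-diverging (most basal) ingroup lineage.

Alpha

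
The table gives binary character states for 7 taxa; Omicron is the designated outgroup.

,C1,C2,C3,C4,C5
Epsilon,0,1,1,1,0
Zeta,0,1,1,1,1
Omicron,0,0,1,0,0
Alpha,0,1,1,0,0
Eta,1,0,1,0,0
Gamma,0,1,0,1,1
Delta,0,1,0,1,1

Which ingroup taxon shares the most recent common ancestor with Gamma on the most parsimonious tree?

Delta

Character polarity is set by the outgroup: the derived state is whichever differs from the outgroup's state, so for C3 the derived state is '0', and for the remaining characters it is '1'.
C1: derived state '1' in Eta only — an autapomorphy, so it tells us nothing about relationships among taxa.
C2: derived state '1' in Alpha, Delta, Epsilon, Gamma, and Zeta only — synapomorphy for {Alpha, Delta, Epsilon, Gamma, Zeta}.
C3 (derived state '0') is shared by Delta and Gamma — a synapomorphy uniting that clade.
Only Delta, Epsilon, Gamma, and Zeta show the derived state '1' for C4, supporting them as a clade.
Only Delta, Gamma, and Zeta show the derived state '1' for C5, supporting them as a clade.
Most parsimonious ingroup topology: ((Alpha,((Zeta,(Gamma,Delta)),Epsilon)),Eta).
Gamma and Delta form a cherry on this tree, so they are sister taxa.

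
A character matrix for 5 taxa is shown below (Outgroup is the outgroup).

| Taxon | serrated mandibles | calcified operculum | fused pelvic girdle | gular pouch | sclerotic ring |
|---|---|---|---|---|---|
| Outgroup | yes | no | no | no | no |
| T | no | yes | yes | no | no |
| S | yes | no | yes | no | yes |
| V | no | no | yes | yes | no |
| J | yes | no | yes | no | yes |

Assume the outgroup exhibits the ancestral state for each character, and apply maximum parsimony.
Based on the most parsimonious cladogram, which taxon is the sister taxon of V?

T

Character polarity is set by the outgroup: the derived state is whichever differs from the outgroup's state, so for serrated mandibles the derived state is 'no', and for the remaining characters it is 'yes'.
serrated mandibles: derived state 'no' in T and V only — synapomorphy for {T, V}.
calcified operculum: derived state 'yes' in T only — an autapomorphy, so it tells us nothing about relationships among taxa.
fused pelvic girdle (derived state 'yes') is shared by all ingroup taxa — unites the whole ingroup.
gular pouch: derived state 'yes' in V only — an autapomorphy, so it tells us nothing about relationships among taxa.
sclerotic ring (derived state 'yes') is shared by J and S — a synapomorphy uniting that clade.
Most parsimonious ingroup topology: ((T,V),(S,J)).
V and T form a cherry on this tree, so they are sister taxa.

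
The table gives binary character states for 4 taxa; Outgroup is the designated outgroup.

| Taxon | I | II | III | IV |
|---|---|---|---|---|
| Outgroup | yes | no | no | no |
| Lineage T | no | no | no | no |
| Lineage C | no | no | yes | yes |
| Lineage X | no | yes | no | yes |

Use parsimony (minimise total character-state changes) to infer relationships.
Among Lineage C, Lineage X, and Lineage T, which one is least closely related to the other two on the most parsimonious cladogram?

Lineage T

Character polarity is set by the outgroup: the derived state is whichever differs from the outgroup's state, so for I the derived state is 'no', and for the remaining characters it is 'yes'.
All ingroup taxa share the derived state 'no' for I; it defines the ingroup but does not resolve relationships within it.
II (derived state 'yes') is unique to Lineage X (autapomorphy; uninformative for grouping).
III: derived state 'yes' in Lineage C only — an autapomorphy, so it tells us nothing about relationships among taxa.
Only Lineage C and Lineage X show the derived state 'yes' for IV, supporting them as a clade.
Most parsimonious ingroup topology: (Lineage T,(Lineage C,Lineage X)).
Lineage X and Lineage C share a more recent common ancestor with each other than either does with Lineage T, so Lineage T is the least closely related of the three.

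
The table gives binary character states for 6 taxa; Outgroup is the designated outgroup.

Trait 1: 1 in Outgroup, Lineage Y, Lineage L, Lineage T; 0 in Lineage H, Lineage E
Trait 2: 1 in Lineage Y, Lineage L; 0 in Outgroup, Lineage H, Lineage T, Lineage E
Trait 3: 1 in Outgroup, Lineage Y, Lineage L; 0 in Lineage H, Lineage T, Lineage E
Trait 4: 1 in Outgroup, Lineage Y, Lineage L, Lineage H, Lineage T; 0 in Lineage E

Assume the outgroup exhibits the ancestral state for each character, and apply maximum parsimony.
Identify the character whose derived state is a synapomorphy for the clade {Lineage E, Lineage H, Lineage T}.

Trait 3

Character polarity is set by the outgroup: the derived state is whichever differs from the outgroup's state, so for Trait 1, Trait 3, Trait 4 the derived state is '0', and for the remaining characters it is '1'.
Trait 1 (derived state '0') is shared by Lineage E and Lineage H — a synapomorphy uniting that clade.
Only Lineage L and Lineage Y show the derived state '1' for Trait 2, supporting them as a clade.
Trait 3 (derived state '0') is shared by Lineage E, Lineage H, and Lineage T — a synapomorphy uniting that clade.
Trait 4: derived state '0' in Lineage E only — an autapomorphy, so it tells us nothing about relationships among taxa.
Most parsimonious ingroup topology: ((Lineage Y,Lineage L),((Lineage H,Lineage E),Lineage T)).
The clade {Lineage E, Lineage H, Lineage T} is supported by Trait 3: its derived state '0' occurs in exactly those taxa and in no other taxon (including the outgroup).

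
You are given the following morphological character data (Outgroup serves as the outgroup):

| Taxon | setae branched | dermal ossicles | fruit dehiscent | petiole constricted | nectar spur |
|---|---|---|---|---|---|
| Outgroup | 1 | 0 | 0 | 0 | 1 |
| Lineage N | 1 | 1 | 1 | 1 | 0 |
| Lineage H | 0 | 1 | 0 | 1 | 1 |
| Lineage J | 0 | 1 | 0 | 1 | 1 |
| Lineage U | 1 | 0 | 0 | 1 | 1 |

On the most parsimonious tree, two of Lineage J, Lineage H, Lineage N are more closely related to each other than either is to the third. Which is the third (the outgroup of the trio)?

Character polarity is set by the outgroup: the derived state is whichever differs from the outgroup's state, so for setae branched, nectar spur the derived state is '0', and for the remaining characters it is '1'.
Only Lineage H and Lineage J show the derived state '0' for setae branched, supporting them as a clade.
dermal ossicles (derived state '1') is shared by Lineage H, Lineage J, and Lineage N — a synapomorphy uniting that clade.
fruit dehiscent (derived state '1') is unique to Lineage N (autapomorphy; uninformative for grouping).
petiole constricted (derived state '1') is shared by all ingroup taxa — unites the whole ingroup.
nectar spur (derived state '0') is unique to Lineage N (autapomorphy; uninformative for grouping).
Most parsimonious ingroup topology: ((Lineage N,(Lineage H,Lineage J)),Lineage U).
Lineage J and Lineage H share a more recent common ancestor with each other than either does with Lineage N, so Lineage N is the least closely related of the three.

Lineage N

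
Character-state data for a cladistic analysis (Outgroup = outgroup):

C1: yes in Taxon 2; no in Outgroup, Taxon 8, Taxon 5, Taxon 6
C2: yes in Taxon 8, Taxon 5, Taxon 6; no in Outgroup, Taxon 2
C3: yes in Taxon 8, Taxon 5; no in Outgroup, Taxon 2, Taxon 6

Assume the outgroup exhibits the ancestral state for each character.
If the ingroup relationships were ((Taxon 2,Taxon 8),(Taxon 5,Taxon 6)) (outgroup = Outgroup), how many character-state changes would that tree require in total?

Map each character onto ((Taxon 2,Taxon 8),(Taxon 5,Taxon 6)) (rooted by Outgroup) and count the minimum state changes it requires (Fitch parsimony):
C1: 1; C2: 2; C3: 2.
Total tree length = 5.

5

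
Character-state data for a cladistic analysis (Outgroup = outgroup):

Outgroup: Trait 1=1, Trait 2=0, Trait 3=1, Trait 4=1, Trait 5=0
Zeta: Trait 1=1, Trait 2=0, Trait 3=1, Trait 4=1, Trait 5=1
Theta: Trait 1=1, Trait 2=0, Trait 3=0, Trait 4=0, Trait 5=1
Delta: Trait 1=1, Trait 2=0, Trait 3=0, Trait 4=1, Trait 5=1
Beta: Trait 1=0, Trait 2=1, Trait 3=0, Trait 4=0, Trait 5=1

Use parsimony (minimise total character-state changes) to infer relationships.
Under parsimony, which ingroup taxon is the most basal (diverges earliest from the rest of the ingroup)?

Character polarity is set by the outgroup: the derived state is whichever differs from the outgroup's state, so for Trait 1, Trait 3, Trait 4 the derived state is '0', and for the remaining characters it is '1'.
Trait 1: derived state '0' in Beta only — an autapomorphy, so it tells us nothing about relationships among taxa.
Trait 2: derived state '1' in Beta only — an autapomorphy, so it tells us nothing about relationships among taxa.
Only Beta, Delta, and Theta show the derived state '0' for Trait 3, supporting them as a clade.
Trait 4 (derived state '0') is shared by Beta and Theta — a synapomorphy uniting that clade.
All ingroup taxa share the derived state '1' for Trait 5; it defines the ingroup but does not resolve relationships within it.
Most parsimonious ingroup topology: (Zeta,((Theta,Beta),Delta)).
Zeta is sister to the clade containing all other ingroup taxa, so it is the earliest-diverging (most basal) ingroup lineage.

Zeta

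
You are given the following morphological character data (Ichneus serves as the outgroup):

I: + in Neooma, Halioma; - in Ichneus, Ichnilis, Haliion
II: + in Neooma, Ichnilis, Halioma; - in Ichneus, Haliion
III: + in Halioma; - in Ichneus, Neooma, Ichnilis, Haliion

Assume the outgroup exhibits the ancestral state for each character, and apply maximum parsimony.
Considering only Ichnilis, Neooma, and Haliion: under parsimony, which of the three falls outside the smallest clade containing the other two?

Haliion

The outgroup has state '-' for every character, so '+' is the derived state throughout.
I: derived state '+' in Halioma and Neooma only — synapomorphy for {Halioma, Neooma}.
Only Halioma, Ichnilis, and Neooma show the derived state '+' for II, supporting them as a clade.
III (derived state '+') is unique to Halioma (autapomorphy; uninformative for grouping).
Most parsimonious ingroup topology: ((Ichnilis,(Neooma,Halioma)),Haliion).
Ichnilis and Neooma share a more recent common ancestor with each other than either does with Haliion, so Haliion is the least closely related of the three.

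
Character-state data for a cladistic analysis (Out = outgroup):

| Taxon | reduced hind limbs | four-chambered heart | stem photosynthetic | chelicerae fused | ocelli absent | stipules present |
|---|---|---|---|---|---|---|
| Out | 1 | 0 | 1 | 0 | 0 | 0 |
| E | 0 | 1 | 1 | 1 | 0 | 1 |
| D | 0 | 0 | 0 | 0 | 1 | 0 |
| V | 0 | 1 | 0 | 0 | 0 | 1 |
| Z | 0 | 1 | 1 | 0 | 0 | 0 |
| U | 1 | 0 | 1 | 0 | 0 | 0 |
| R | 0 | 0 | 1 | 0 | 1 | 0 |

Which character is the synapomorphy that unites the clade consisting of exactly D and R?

ocelli absent

Character polarity is set by the outgroup: the derived state is whichever differs from the outgroup's state, so for reduced hind limbs, stem photosynthetic the derived state is '0', and for the remaining characters it is '1'.
reduced hind limbs: derived state '0' in D, E, R, V, and Z only — synapomorphy for {D, E, R, V, Z}.
four-chambered heart (derived state '1') is shared by E, V, and Z — a synapomorphy uniting that clade.
stem photosynthetic (state '0') occurs in D and V but conflicts with the nesting implied by the other characters — most parsimoniously interpreted as homoplasy.
chelicerae fused (derived state '1') is unique to E (autapomorphy; uninformative for grouping).
Only D and R show the derived state '1' for ocelli absent, supporting them as a clade.
Only E and V show the derived state '1' for stipules present, supporting them as a clade.
Most parsimonious ingroup topology: ((((E,V),Z),(D,R)),U).
The clade {D, R} is supported by ocelli absent: its derived state '1' occurs in exactly those taxa and in no other taxon (including the outgroup).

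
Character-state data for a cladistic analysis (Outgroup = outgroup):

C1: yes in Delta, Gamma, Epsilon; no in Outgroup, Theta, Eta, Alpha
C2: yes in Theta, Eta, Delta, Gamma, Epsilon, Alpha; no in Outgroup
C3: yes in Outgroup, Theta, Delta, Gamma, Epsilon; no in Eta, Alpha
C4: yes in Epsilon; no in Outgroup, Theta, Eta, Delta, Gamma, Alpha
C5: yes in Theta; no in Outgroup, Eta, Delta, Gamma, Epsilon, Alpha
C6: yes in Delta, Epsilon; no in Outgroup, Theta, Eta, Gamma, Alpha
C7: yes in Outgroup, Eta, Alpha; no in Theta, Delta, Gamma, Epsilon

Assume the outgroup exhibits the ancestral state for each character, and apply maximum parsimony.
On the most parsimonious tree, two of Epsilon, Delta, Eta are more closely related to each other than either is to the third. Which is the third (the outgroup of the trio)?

Eta

Character polarity is set by the outgroup: the derived state is whichever differs from the outgroup's state, so for C3, C7 the derived state is 'no', and for the remaining characters it is 'yes'.
Only Delta, Epsilon, and Gamma show the derived state 'yes' for C1, supporting them as a clade.
C2 (derived state 'yes') is shared by all ingroup taxa — unites the whole ingroup.
C3: derived state 'no' in Alpha and Eta only — synapomorphy for {Alpha, Eta}.
C4: derived state 'yes' in Epsilon only — an autapomorphy, so it tells us nothing about relationships among taxa.
C5: derived state 'yes' in Theta only — an autapomorphy, so it tells us nothing about relationships among taxa.
C6 (derived state 'yes') is shared by Delta and Epsilon — a synapomorphy uniting that clade.
C7: derived state 'no' in Delta, Epsilon, Gamma, and Theta only — synapomorphy for {Delta, Epsilon, Gamma, Theta}.
Most parsimonious ingroup topology: ((Theta,((Delta,Epsilon),Gamma)),(Eta,Alpha)).
Epsilon and Delta share a more recent common ancestor with each other than either does with Eta, so Eta is the least closely related of the three.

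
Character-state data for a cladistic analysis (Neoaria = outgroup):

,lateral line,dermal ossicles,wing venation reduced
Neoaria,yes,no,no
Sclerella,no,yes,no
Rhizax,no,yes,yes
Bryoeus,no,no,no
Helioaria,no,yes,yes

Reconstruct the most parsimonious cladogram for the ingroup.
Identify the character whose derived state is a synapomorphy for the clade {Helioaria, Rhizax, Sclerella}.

dermal ossicles

Character polarity is set by the outgroup: the derived state is whichever differs from the outgroup's state, so for lateral line the derived state is 'no', and for the remaining characters it is 'yes'.
All ingroup taxa share the derived state 'no' for lateral line; it defines the ingroup but does not resolve relationships within it.
Only Helioaria, Rhizax, and Sclerella show the derived state 'yes' for dermal ossicles, supporting them as a clade.
Only Helioaria and Rhizax show the derived state 'yes' for wing venation reduced, supporting them as a clade.
Most parsimonious ingroup topology: ((Sclerella,(Rhizax,Helioaria)),Bryoeus).
The clade {Helioaria, Rhizax, Sclerella} is supported by dermal ossicles: its derived state 'yes' occurs in exactly those taxa and in no other taxon (including the outgroup).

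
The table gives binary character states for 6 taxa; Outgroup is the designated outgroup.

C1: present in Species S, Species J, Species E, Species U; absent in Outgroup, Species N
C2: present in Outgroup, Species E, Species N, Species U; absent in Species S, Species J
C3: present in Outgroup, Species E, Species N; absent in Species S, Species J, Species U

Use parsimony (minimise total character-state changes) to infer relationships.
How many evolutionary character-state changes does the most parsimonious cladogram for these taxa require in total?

3

Character polarity is set by the outgroup: the derived state is whichever differs from the outgroup's state, so for C2, C3 the derived state is 'absent', and for the remaining characters it is 'present'.
C1 (derived state 'present') is shared by Species E, Species J, Species S, and Species U — a synapomorphy uniting that clade.
C2 (derived state 'absent') is shared by Species J and Species S — a synapomorphy uniting that clade.
Only Species J, Species S, and Species U show the derived state 'absent' for C3, supporting them as a clade.
Most parsimonious ingroup topology: ((((Species S,Species J),Species U),Species E),Species N).
Changes per character on this tree: C1: 1; C2: 1; C3: 1.
Total = 3.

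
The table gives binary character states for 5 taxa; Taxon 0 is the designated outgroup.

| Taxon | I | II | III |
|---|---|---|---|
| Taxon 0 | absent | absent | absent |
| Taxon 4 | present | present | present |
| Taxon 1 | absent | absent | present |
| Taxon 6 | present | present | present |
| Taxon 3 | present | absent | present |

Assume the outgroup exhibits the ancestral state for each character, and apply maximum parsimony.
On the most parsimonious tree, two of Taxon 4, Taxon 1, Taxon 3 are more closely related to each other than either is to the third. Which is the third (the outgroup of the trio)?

The outgroup has state 'absent' for every character, so 'present' is the derived state throughout.
I (derived state 'present') is shared by Taxon 3, Taxon 4, and Taxon 6 — a synapomorphy uniting that clade.
Only Taxon 4 and Taxon 6 show the derived state 'present' for II, supporting them as a clade.
III (derived state 'present') is shared by all ingroup taxa — unites the whole ingroup.
Most parsimonious ingroup topology: (((Taxon 4,Taxon 6),Taxon 3),Taxon 1).
Taxon 4 and Taxon 3 share a more recent common ancestor with each other than either does with Taxon 1, so Taxon 1 is the least closely related of the three.

Taxon 1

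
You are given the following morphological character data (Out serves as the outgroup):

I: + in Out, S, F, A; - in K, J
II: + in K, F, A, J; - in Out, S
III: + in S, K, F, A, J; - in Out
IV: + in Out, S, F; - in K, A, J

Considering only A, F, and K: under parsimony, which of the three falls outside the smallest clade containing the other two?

F

Character polarity is set by the outgroup: the derived state is whichever differs from the outgroup's state, so for I, IV the derived state is '-', and for the remaining characters it is '+'.
Only J and K show the derived state '-' for I, supporting them as a clade.
II (derived state '+') is shared by A, F, J, and K — a synapomorphy uniting that clade.
All ingroup taxa share the derived state '+' for III; it defines the ingroup but does not resolve relationships within it.
Only A, J, and K show the derived state '-' for IV, supporting them as a clade.
Most parsimonious ingroup topology: (S,(((K,J),A),F)).
A and K share a more recent common ancestor with each other than either does with F, so F is the least closely related of the three.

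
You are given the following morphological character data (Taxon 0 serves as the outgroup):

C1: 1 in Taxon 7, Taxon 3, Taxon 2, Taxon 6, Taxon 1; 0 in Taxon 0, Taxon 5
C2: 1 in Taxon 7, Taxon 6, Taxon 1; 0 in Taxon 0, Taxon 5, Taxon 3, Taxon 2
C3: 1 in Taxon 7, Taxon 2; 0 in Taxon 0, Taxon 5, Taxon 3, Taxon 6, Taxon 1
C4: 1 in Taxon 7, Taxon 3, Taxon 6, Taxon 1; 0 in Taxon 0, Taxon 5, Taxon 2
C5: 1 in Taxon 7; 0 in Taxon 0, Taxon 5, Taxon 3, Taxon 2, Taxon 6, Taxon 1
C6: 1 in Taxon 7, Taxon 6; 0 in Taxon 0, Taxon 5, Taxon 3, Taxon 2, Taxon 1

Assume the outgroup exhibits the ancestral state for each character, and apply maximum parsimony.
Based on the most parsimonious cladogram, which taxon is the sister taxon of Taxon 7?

The outgroup has state '0' for every character, so '1' is the derived state throughout.
C1 (derived state '1') is shared by Taxon 1, Taxon 2, Taxon 3, Taxon 6, and Taxon 7 — a synapomorphy uniting that clade.
C2: derived state '1' in Taxon 1, Taxon 6, and Taxon 7 only — synapomorphy for {Taxon 1, Taxon 6, Taxon 7}.
C3 groups Taxon 2 and Taxon 7, which is incompatible with the clades supported by the remaining characters; treating it as convergent (homoplasy) costs fewer steps than any alternative tree.
C4 (derived state '1') is shared by Taxon 1, Taxon 3, Taxon 6, and Taxon 7 — a synapomorphy uniting that clade.
C5: derived state '1' in Taxon 7 only — an autapomorphy, so it tells us nothing about relationships among taxa.
C6 (derived state '1') is shared by Taxon 6 and Taxon 7 — a synapomorphy uniting that clade.
Most parsimonious ingroup topology: (Taxon 5,((((Taxon 7,Taxon 6),Taxon 1),Taxon 3),Taxon 2)).
Taxon 7 and Taxon 6 form a cherry on this tree, so they are sister taxa.

Taxon 6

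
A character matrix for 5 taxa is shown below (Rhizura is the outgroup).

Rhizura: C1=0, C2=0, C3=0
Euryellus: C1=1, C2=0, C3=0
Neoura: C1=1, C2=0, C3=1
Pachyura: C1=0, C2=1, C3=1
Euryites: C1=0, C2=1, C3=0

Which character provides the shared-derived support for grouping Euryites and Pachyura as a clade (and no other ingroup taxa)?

C2

The outgroup has state '0' for every character, so '1' is the derived state throughout.
C1 (derived state '1') is shared by Euryellus and Neoura — a synapomorphy uniting that clade.
C2 (derived state '1') is shared by Euryites and Pachyura — a synapomorphy uniting that clade.
C3 (state '1') occurs in Neoura and Pachyura but conflicts with the nesting implied by the other characters — most parsimoniously interpreted as homoplasy.
Most parsimonious ingroup topology: ((Euryellus,Neoura),(Pachyura,Euryites)).
The clade {Euryites, Pachyura} is supported by C2: its derived state '1' occurs in exactly those taxa and in no other taxon (including the outgroup).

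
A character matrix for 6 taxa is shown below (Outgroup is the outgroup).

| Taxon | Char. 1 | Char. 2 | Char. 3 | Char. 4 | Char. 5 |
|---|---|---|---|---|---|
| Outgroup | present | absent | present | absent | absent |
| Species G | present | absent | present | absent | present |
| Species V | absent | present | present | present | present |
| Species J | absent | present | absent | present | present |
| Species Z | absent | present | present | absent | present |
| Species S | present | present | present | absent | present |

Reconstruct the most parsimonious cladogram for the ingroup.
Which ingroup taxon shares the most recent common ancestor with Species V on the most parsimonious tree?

Character polarity is set by the outgroup: the derived state is whichever differs from the outgroup's state, so for Char. 1, Char. 3 the derived state is 'absent', and for the remaining characters it is 'present'.
Char. 1 (derived state 'absent') is shared by Species J, Species V, and Species Z — a synapomorphy uniting that clade.
Char. 2 (derived state 'present') is shared by Species J, Species S, Species V, and Species Z — a synapomorphy uniting that clade.
Char. 3: derived state 'absent' in Species J only — an autapomorphy, so it tells us nothing about relationships among taxa.
Char. 4 (derived state 'present') is shared by Species J and Species V — a synapomorphy uniting that clade.
Char. 5 (derived state 'present') is shared by all ingroup taxa — unites the whole ingroup.
Most parsimonious ingroup topology: (Species G,(((Species V,Species J),Species Z),Species S)).
Species V and Species J form a cherry on this tree, so they are sister taxa.

Species J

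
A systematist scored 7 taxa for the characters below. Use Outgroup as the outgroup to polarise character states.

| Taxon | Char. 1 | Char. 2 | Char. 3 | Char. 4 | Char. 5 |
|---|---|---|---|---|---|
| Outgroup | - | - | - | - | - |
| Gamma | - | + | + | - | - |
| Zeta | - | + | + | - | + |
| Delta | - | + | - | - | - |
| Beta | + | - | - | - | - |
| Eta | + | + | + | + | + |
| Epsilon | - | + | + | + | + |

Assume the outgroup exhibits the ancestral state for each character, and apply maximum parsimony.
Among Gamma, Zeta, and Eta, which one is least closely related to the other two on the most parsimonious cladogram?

Gamma

The outgroup has state '-' for every character, so '+' is the derived state throughout.
Char. 1 groups Beta and Eta, which is incompatible with the clades supported by the remaining characters; treating it as convergent (homoplasy) costs fewer steps than any alternative tree.
Char. 2: derived state '+' in Delta, Epsilon, Eta, Gamma, and Zeta only — synapomorphy for {Delta, Epsilon, Eta, Gamma, Zeta}.
Char. 3 (derived state '+') is shared by Epsilon, Eta, Gamma, and Zeta — a synapomorphy uniting that clade.
Char. 4 (derived state '+') is shared by Epsilon and Eta — a synapomorphy uniting that clade.
Char. 5 (derived state '+') is shared by Epsilon, Eta, and Zeta — a synapomorphy uniting that clade.
Most parsimonious ingroup topology: (((Gamma,(Zeta,(Eta,Epsilon))),Delta),Beta).
Eta and Zeta share a more recent common ancestor with each other than either does with Gamma, so Gamma is the least closely related of the three.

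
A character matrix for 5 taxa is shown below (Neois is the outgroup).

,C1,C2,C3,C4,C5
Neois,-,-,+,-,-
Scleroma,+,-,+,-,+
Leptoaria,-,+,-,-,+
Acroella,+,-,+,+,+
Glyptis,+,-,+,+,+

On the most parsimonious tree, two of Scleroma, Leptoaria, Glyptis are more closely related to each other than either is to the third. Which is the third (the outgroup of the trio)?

Leptoaria

Character polarity is set by the outgroup: the derived state is whichever differs from the outgroup's state, so for C3 the derived state is '-', and for the remaining characters it is '+'.
Only Acroella, Glyptis, and Scleroma show the derived state '+' for C1, supporting them as a clade.
C2: derived state '+' in Leptoaria only — an autapomorphy, so it tells us nothing about relationships among taxa.
C3 (derived state '-') is unique to Leptoaria (autapomorphy; uninformative for grouping).
C4 (derived state '+') is shared by Acroella and Glyptis — a synapomorphy uniting that clade.
All ingroup taxa share the derived state '+' for C5; it defines the ingroup but does not resolve relationships within it.
Most parsimonious ingroup topology: ((Scleroma,(Acroella,Glyptis)),Leptoaria).
Glyptis and Scleroma share a more recent common ancestor with each other than either does with Leptoaria, so Leptoaria is the least closely related of the three.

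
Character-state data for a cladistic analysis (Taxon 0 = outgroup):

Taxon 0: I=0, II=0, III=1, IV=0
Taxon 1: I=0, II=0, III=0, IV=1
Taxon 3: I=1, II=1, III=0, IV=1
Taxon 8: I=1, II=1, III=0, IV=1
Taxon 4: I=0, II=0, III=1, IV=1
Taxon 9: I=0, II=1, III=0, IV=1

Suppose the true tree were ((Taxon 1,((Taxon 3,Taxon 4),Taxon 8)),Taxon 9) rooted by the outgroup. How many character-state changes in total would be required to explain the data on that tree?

8

Map each character onto ((Taxon 1,((Taxon 3,Taxon 4),Taxon 8)),Taxon 9) (rooted by Taxon 0) and count the minimum state changes it requires (Fitch parsimony):
I: 2; II: 3; III: 2; IV: 1.
Total tree length = 8.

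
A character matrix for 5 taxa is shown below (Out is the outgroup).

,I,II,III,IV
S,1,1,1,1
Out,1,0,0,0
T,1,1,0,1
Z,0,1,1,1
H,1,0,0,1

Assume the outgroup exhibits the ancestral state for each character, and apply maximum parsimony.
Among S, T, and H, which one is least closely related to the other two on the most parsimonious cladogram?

Character polarity is set by the outgroup: the derived state is whichever differs from the outgroup's state, so for I the derived state is '0', and for the remaining characters it is '1'.
I: derived state '0' in Z only — an autapomorphy, so it tells us nothing about relationships among taxa.
Only S, T, and Z show the derived state '1' for II, supporting them as a clade.
III: derived state '1' in S and Z only — synapomorphy for {S, Z}.
IV (derived state '1') is shared by all ingroup taxa — unites the whole ingroup.
Most parsimonious ingroup topology: ((T,(S,Z)),H).
S and T share a more recent common ancestor with each other than either does with H, so H is the least closely related of the three.

H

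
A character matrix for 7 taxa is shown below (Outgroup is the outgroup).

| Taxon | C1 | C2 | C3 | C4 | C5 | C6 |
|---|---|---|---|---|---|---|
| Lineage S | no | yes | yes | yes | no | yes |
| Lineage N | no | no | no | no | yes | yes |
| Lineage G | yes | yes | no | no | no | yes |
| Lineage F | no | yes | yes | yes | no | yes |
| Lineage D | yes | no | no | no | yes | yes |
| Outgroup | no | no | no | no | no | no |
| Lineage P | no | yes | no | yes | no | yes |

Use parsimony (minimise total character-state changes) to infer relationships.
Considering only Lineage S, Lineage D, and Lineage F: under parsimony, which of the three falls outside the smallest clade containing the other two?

The outgroup has state 'no' for every character, so 'yes' is the derived state throughout.
C1 groups Lineage D and Lineage G, which is incompatible with the clades supported by the remaining characters; treating it as convergent (homoplasy) costs fewer steps than any alternative tree.
C2: derived state 'yes' in Lineage F, Lineage G, Lineage P, and Lineage S only — synapomorphy for {Lineage F, Lineage G, Lineage P, Lineage S}.
Only Lineage F and Lineage S show the derived state 'yes' for C3, supporting them as a clade.
Only Lineage F, Lineage P, and Lineage S show the derived state 'yes' for C4, supporting them as a clade.
C5: derived state 'yes' in Lineage D and Lineage N only — synapomorphy for {Lineage D, Lineage N}.
C6 (derived state 'yes') is shared by all ingroup taxa — unites the whole ingroup.
Most parsimonious ingroup topology: ((((Lineage S,Lineage F),Lineage P),Lineage G),(Lineage N,Lineage D)).
Lineage F and Lineage S share a more recent common ancestor with each other than either does with Lineage D, so Lineage D is the least closely related of the three.

Lineage D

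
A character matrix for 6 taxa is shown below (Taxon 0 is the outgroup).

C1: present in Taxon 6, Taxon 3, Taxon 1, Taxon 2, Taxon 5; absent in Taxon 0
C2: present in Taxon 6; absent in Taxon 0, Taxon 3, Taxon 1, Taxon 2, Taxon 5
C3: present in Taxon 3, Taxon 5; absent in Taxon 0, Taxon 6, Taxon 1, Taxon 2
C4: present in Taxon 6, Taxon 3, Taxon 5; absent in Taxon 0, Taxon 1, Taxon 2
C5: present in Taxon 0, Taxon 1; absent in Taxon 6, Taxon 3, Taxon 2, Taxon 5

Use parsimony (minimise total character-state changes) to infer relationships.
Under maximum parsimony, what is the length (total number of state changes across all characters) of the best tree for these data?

5

Character polarity is set by the outgroup: the derived state is whichever differs from the outgroup's state, so for C5 the derived state is 'absent', and for the remaining characters it is 'present'.
All ingroup taxa share the derived state 'present' for C1; it defines the ingroup but does not resolve relationships within it.
C2: derived state 'present' in Taxon 6 only — an autapomorphy, so it tells us nothing about relationships among taxa.
C3: derived state 'present' in Taxon 3 and Taxon 5 only — synapomorphy for {Taxon 3, Taxon 5}.
C4: derived state 'present' in Taxon 3, Taxon 5, and Taxon 6 only — synapomorphy for {Taxon 3, Taxon 5, Taxon 6}.
C5: derived state 'absent' in Taxon 2, Taxon 3, Taxon 5, and Taxon 6 only — synapomorphy for {Taxon 2, Taxon 3, Taxon 5, Taxon 6}.
Most parsimonious ingroup topology: (((Taxon 6,(Taxon 3,Taxon 5)),Taxon 2),Taxon 1).
Changes per character on this tree: C1: 1; C2: 1; C3: 1; C4: 1; C5: 1.
Total = 5.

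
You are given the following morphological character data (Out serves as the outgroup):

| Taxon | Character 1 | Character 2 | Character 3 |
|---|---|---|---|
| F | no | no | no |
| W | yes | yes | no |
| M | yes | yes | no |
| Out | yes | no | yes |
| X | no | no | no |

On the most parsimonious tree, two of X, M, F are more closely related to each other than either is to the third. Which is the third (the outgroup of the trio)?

Character polarity is set by the outgroup: the derived state is whichever differs from the outgroup's state, so for Character 1, Character 3 the derived state is 'no', and for the remaining characters it is 'yes'.
Character 1 (derived state 'no') is shared by F and X — a synapomorphy uniting that clade.
Only M and W show the derived state 'yes' for Character 2, supporting them as a clade.
Character 3 (derived state 'no') is shared by all ingroup taxa — unites the whole ingroup.
Most parsimonious ingroup topology: ((X,F),(M,W)).
X and F share a more recent common ancestor with each other than either does with M, so M is the least closely related of the three.

M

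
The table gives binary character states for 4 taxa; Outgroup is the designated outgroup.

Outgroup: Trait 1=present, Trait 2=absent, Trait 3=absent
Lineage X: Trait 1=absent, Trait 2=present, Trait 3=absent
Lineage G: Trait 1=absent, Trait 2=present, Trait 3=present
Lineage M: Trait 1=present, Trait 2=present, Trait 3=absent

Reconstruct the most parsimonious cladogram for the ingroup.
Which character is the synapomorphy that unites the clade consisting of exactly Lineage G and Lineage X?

Character polarity is set by the outgroup: the derived state is whichever differs from the outgroup's state, so for Trait 1 the derived state is 'absent', and for the remaining characters it is 'present'.
Trait 1: derived state 'absent' in Lineage G and Lineage X only — synapomorphy for {Lineage G, Lineage X}.
Trait 2 (derived state 'present') is shared by all ingroup taxa — unites the whole ingroup.
Trait 3 (derived state 'present') is unique to Lineage G (autapomorphy; uninformative for grouping).
Most parsimonious ingroup topology: ((Lineage X,Lineage G),Lineage M).
The clade {Lineage G, Lineage X} is supported by Trait 1: its derived state 'absent' occurs in exactly those taxa and in no other taxon (including the outgroup).

Trait 1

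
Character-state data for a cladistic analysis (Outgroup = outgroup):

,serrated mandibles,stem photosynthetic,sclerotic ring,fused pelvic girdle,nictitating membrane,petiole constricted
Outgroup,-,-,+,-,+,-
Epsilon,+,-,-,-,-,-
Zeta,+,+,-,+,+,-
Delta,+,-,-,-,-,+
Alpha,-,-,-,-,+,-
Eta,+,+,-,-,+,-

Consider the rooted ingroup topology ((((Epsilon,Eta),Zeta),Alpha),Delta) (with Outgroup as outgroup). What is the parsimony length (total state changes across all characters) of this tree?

Map each character onto ((((Epsilon,Eta),Zeta),Alpha),Delta) (rooted by Outgroup) and count the minimum state changes it requires (Fitch parsimony):
serrated mandibles: 2; stem photosynthetic: 2; sclerotic ring: 1; fused pelvic girdle: 1; nictitating membrane: 2; petiole constricted: 1.
Total tree length = 9.

9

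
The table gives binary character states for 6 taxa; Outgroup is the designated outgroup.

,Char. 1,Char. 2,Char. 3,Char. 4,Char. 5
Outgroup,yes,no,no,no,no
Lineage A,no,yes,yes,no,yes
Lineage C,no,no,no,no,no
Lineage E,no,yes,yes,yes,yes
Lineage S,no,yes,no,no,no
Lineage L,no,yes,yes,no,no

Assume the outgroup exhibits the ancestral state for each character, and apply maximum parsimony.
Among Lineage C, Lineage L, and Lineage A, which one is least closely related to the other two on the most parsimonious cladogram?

Character polarity is set by the outgroup: the derived state is whichever differs from the outgroup's state, so for Char. 1 the derived state is 'no', and for the remaining characters it is 'yes'.
Char. 1 (derived state 'no') is shared by all ingroup taxa — unites the whole ingroup.
Char. 2: derived state 'yes' in Lineage A, Lineage E, Lineage L, and Lineage S only — synapomorphy for {Lineage A, Lineage E, Lineage L, Lineage S}.
Char. 3 (derived state 'yes') is shared by Lineage A, Lineage E, and Lineage L — a synapomorphy uniting that clade.
Char. 4: derived state 'yes' in Lineage E only — an autapomorphy, so it tells us nothing about relationships among taxa.
Char. 5 (derived state 'yes') is shared by Lineage A and Lineage E — a synapomorphy uniting that clade.
Most parsimonious ingroup topology: ((((Lineage A,Lineage E),Lineage L),Lineage S),Lineage C).
Lineage L and Lineage A share a more recent common ancestor with each other than either does with Lineage C, so Lineage C is the least closely related of the three.

Lineage C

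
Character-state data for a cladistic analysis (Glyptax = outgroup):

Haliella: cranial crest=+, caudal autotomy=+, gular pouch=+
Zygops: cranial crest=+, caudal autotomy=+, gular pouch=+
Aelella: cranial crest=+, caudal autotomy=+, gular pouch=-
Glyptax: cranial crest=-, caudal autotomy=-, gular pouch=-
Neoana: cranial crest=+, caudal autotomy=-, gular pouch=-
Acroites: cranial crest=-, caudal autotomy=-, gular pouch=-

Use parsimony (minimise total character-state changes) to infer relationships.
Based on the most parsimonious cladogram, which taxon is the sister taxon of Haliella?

The outgroup has state '-' for every character, so '+' is the derived state throughout.
cranial crest: derived state '+' in Aelella, Haliella, Neoana, and Zygops only — synapomorphy for {Aelella, Haliella, Neoana, Zygops}.
Only Aelella, Haliella, and Zygops show the derived state '+' for caudal autotomy, supporting them as a clade.
gular pouch: derived state '+' in Haliella and Zygops only — synapomorphy for {Haliella, Zygops}.
Most parsimonious ingroup topology: ((((Haliella,Zygops),Aelella),Neoana),Acroites).
Haliella and Zygops form a cherry on this tree, so they are sister taxa.

Zygops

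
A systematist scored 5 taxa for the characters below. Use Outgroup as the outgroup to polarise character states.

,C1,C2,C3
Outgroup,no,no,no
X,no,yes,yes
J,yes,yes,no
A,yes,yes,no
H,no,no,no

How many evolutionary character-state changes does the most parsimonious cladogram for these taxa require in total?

The outgroup has state 'no' for every character, so 'yes' is the derived state throughout.
Only A and J show the derived state 'yes' for C1, supporting them as a clade.
Only A, J, and X show the derived state 'yes' for C2, supporting them as a clade.
C3 (derived state 'yes') is unique to X (autapomorphy; uninformative for grouping).
Most parsimonious ingroup topology: ((X,(J,A)),H).
Changes per character on this tree: C1: 1; C2: 1; C3: 1.
Total = 3.

3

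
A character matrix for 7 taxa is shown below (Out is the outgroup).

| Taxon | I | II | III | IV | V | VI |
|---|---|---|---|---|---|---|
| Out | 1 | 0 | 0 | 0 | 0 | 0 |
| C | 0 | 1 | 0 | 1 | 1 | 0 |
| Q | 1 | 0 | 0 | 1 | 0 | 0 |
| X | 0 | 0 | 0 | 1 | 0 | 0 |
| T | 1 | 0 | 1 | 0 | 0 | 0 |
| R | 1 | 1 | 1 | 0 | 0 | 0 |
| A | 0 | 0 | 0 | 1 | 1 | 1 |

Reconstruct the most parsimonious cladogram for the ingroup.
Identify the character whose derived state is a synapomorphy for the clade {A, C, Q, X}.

Character polarity is set by the outgroup: the derived state is whichever differs from the outgroup's state, so for I the derived state is '0', and for the remaining characters it is '1'.
Only A, C, and X show the derived state '0' for I, supporting them as a clade.
II groups C and R, which is incompatible with the clades supported by the remaining characters; treating it as convergent (homoplasy) costs fewer steps than any alternative tree.
III (derived state '1') is shared by R and T — a synapomorphy uniting that clade.
IV (derived state '1') is shared by A, C, Q, and X — a synapomorphy uniting that clade.
V (derived state '1') is shared by A and C — a synapomorphy uniting that clade.
VI (derived state '1') is unique to A (autapomorphy; uninformative for grouping).
Most parsimonious ingroup topology: ((((C,A),X),Q),(T,R)).
The clade {A, C, Q, X} is supported by IV: its derived state '1' occurs in exactly those taxa and in no other taxon (including the outgroup).

IV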